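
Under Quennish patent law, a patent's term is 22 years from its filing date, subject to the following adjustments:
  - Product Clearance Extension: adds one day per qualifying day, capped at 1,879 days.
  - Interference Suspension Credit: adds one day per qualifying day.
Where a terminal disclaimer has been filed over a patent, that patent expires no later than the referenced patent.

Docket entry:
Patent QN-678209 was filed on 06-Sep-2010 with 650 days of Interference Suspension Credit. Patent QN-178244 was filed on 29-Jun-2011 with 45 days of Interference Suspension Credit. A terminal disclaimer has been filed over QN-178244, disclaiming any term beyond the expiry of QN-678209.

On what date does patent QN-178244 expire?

August 13, 2033

Natural term of QN-178244:
  Base: filing + 22 years → 29 June 2033.
  Interference Suspension Credit: +45 days → 13 August 2033.
Expiry of referenced patent QN-678209:
  Base: filing + 22 years → 6 September 2032.
  Interference Suspension Credit: +650 days → 18 June 2034.
Terminal disclaimer: QN-178244 expires on the earlier of 13 August 2033 and 18 June 2034.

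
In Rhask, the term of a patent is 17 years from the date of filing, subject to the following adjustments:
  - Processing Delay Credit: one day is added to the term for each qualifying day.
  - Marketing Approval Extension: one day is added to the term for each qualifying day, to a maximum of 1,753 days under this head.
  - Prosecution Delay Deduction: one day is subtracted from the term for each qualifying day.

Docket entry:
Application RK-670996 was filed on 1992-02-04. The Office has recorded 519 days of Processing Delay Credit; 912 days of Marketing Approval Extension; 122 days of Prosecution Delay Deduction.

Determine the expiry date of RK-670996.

Base term: filing date + 17 years → 4 February 2009.
Processing Delay Credit: +519 days → 8 July 2010.
Marketing Approval Extension: 912 days (within the 1753-day cap) → +912 days → 5 January 2013.
Prosecution Delay Deduction: −122 days → 5 September 2012.

2012-09-05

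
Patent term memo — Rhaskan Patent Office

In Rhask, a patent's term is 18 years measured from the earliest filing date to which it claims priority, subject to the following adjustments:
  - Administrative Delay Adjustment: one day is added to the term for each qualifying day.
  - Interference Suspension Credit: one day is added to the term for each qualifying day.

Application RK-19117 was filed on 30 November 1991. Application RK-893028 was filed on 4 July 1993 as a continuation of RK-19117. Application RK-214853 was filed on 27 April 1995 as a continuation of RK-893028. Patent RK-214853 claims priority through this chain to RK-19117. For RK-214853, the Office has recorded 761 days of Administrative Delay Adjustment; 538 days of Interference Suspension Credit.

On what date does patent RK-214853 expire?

2013-06-21

Earliest priority filing: 30 November 1991.
Base term: 30 November 1991 + 18 years → 30 November 2009.
Administrative Delay Adjustment: +761 days → 31 December 2011.
Interference Suspension Credit: +538 days → 21 June 2013.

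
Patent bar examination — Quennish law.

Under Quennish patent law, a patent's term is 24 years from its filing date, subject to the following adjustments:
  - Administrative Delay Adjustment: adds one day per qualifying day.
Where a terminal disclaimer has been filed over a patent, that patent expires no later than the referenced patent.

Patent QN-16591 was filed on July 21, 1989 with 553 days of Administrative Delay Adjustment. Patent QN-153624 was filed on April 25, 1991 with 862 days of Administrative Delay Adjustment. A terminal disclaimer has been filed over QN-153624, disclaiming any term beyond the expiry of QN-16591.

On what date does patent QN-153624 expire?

2015-01-25

Natural term of QN-153624:
  Base: filing + 24 years → 25 April 2015.
  Administrative Delay Adjustment: +862 days → 3 September 2017.
Expiry of referenced patent QN-16591:
  Base: filing + 24 years → 21 July 2013.
  Administrative Delay Adjustment: +553 days → 25 January 2015.
Terminal disclaimer: QN-153624 expires on the earlier of 3 September 2017 and 25 January 2015.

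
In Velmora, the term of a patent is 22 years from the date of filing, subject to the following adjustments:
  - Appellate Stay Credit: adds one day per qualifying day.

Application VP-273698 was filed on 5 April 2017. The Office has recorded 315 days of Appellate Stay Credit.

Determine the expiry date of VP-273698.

Base term: filing date + 22 years → 5 April 2039.
Appellate Stay Credit: +315 days → 14 February 2040.

February 14, 2040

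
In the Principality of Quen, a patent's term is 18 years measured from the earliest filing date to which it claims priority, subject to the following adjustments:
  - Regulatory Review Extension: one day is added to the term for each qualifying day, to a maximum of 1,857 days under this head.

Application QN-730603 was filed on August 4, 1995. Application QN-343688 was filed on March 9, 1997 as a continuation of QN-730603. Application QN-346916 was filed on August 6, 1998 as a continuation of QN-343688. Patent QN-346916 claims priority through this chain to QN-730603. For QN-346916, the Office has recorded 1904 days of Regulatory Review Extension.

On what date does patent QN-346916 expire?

September 4, 2018

Earliest priority filing: 4 August 1995.
Base term: 4 August 1995 + 18 years → 4 August 2013.
Regulatory Review Extension: 1904 days claimed exceeds the 1857-day cap, so +1857 days → 4 September 2018.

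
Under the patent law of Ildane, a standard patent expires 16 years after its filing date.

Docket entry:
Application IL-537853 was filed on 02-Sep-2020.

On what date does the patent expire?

2036-09-02

Filing date + 16 years → 2 September 2036.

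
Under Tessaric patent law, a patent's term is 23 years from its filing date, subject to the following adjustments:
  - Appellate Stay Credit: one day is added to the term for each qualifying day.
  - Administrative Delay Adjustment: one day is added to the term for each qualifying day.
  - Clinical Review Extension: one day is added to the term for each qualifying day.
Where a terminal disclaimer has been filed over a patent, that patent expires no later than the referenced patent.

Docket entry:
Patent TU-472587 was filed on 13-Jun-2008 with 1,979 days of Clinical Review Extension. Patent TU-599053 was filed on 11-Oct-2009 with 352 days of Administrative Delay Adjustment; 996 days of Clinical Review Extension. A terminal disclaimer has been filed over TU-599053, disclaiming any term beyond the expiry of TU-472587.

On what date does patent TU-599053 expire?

June 20, 2036

Natural term of TU-599053:
  Base: filing + 23 years → 11 October 2032.
  Administrative Delay Adjustment: +352 days → 28 September 2033.
  Clinical Review Extension: +996 days → 20 June 2036.
Expiry of referenced patent TU-472587:
  Base: filing + 23 years → 13 June 2031.
  Clinical Review Extension: +1979 days → 12 November 2036.
Terminal disclaimer: TU-599053 expires on the earlier of 20 June 2036 and 12 November 2036.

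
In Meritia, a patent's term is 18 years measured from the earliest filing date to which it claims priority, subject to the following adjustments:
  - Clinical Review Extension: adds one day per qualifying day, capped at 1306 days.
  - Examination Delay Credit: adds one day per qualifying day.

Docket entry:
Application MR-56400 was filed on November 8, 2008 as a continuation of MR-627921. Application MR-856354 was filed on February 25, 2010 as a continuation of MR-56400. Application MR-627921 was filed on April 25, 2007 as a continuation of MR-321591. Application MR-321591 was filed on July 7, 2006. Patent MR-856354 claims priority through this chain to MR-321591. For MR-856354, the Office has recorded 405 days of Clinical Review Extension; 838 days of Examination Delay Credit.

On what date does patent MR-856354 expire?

December 2, 2027

Earliest priority filing: 7 July 2006.
Base term: 7 July 2006 + 18 years → 7 July 2024.
Clinical Review Extension: 405 days (within the 1306-day cap) → +405 days → 16 August 2025.
Examination Delay Credit: +838 days → 2 December 2027.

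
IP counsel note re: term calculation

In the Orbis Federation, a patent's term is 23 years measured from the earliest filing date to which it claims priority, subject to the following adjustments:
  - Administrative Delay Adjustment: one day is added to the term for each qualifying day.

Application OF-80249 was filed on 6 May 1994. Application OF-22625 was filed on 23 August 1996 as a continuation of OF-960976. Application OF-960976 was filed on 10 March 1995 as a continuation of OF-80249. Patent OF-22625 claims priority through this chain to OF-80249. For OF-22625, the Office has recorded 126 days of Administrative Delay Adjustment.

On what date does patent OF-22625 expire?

September 9, 2017

Earliest priority filing: 6 May 1994.
Base term: 6 May 1994 + 23 years → 6 May 2017.
Administrative Delay Adjustment: +126 days → 9 September 2017.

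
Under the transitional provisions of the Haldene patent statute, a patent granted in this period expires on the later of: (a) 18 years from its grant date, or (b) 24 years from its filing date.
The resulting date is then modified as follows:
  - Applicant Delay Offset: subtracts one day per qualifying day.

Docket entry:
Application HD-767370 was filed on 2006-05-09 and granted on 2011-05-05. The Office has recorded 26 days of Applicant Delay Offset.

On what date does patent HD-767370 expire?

(a) grant + 18 years → 5 May 2029.
(b) filing + 24 years → 9 May 2030.
Later of the two: 9 May 2030.
Applicant Delay Offset: −26 days → 13 April 2030.

April 13, 2030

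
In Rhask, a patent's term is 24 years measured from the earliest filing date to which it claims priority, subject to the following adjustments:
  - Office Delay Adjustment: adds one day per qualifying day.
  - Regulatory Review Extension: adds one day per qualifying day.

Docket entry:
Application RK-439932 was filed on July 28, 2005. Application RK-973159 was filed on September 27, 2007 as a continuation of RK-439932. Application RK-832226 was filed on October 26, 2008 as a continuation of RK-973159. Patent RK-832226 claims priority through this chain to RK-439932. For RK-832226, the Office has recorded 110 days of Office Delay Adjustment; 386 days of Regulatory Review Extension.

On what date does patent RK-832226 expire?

2030-12-06

Earliest priority filing: 28 July 2005.
Base term: 28 July 2005 + 24 years → 28 July 2029.
Office Delay Adjustment: +110 days → 15 November 2029.
Regulatory Review Extension: +386 days → 6 December 2030.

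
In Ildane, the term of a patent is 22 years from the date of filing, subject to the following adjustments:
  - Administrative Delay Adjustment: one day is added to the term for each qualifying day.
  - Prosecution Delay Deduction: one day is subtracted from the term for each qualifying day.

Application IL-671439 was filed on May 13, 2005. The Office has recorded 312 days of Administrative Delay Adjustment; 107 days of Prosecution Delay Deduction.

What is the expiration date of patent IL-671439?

Base term: filing date + 22 years → 13 May 2027.
Administrative Delay Adjustment: +312 days → 20 March 2028.
Prosecution Delay Deduction: −107 days → 4 December 2027.

December 4, 2027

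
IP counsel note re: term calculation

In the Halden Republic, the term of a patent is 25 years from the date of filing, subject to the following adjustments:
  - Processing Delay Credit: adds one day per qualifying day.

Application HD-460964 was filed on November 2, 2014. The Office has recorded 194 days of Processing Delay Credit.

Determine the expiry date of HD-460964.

Base term: filing date + 25 years → 2 November 2039.
Processing Delay Credit: +194 days → 14 May 2040.

2040-05-14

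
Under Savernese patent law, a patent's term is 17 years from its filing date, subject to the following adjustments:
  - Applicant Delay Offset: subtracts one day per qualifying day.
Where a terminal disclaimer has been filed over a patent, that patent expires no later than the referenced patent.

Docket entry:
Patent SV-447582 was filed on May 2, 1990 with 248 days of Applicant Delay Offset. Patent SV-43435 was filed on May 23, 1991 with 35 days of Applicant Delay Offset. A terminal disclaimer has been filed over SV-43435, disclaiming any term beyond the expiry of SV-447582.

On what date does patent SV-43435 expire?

Natural term of SV-43435:
  Base: filing + 17 years → 23 May 2008.
  Applicant Delay Offset: −35 days → 18 April 2008.
Expiry of referenced patent SV-447582:
  Base: filing + 17 years → 2 May 2007.
  Applicant Delay Offset: −248 days → 27 August 2006.
Terminal disclaimer: SV-43435 expires on the earlier of 18 April 2008 and 27 August 2006.

August 27, 2006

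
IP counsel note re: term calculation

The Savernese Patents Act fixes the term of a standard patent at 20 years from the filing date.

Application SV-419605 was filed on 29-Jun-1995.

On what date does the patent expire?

Filing date + 20 years → 29 June 2015.

June 29, 2015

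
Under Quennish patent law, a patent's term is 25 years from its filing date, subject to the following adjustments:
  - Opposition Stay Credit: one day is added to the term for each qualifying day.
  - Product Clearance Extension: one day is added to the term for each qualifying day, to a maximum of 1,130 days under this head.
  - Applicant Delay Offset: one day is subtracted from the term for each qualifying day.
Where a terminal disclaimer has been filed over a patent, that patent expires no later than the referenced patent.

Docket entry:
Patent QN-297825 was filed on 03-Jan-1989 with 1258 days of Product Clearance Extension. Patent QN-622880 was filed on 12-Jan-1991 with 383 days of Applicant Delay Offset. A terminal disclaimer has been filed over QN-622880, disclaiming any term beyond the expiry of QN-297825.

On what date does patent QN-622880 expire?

Natural term of QN-622880:
  Base: filing + 25 years → 12 January 2016.
  Applicant Delay Offset: −383 days → 25 December 2014.
Expiry of referenced patent QN-297825:
  Base: filing + 25 years → 3 January 2014.
  Product Clearance Extension: 1258 days claimed exceeds the 1130-day cap, so +1130 days → 6 February 2017.
Terminal disclaimer: QN-622880 expires on the earlier of 25 December 2014 and 6 February 2017.

December 25, 2014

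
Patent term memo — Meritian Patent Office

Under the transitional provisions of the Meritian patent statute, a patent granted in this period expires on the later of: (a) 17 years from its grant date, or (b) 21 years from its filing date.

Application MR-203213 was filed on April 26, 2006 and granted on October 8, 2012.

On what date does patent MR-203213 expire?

(a) grant + 17 years → 8 October 2029.
(b) filing + 21 years → 26 April 2027.
Later of the two: 8 October 2029.

2029-10-08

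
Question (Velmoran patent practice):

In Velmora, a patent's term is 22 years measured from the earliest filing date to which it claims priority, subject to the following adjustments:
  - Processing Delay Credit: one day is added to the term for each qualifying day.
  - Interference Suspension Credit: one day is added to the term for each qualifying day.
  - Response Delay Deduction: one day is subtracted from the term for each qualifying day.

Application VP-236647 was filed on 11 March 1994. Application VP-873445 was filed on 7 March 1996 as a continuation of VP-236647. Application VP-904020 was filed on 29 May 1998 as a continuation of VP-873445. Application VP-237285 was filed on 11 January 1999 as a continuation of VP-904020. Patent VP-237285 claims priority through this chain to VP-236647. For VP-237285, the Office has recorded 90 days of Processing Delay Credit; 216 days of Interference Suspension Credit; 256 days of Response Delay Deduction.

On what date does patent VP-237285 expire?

Earliest priority filing: 11 March 1994.
Base term: 11 March 1994 + 22 years → 11 March 2016.
Processing Delay Credit: +90 days → 9 June 2016.
Interference Suspension Credit: +216 days → 11 January 2017.
Response Delay Deduction: −256 days → 30 April 2016.

2016-04-30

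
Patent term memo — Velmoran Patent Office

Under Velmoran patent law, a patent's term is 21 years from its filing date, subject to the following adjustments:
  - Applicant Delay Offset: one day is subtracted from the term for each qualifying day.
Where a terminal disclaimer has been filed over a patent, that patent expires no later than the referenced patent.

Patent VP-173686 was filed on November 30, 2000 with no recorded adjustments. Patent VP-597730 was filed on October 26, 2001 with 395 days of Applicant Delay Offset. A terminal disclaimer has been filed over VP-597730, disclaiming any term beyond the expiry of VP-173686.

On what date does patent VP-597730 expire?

September 26, 2021

Natural term of VP-597730:
  Base: filing + 21 years → 26 October 2022.
  Applicant Delay Offset: −395 days → 26 September 2021.
Expiry of referenced patent VP-173686:
  Base: filing + 21 years → 30 November 2021.
Terminal disclaimer: VP-597730 expires on the earlier of 26 September 2021 and 30 November 2021.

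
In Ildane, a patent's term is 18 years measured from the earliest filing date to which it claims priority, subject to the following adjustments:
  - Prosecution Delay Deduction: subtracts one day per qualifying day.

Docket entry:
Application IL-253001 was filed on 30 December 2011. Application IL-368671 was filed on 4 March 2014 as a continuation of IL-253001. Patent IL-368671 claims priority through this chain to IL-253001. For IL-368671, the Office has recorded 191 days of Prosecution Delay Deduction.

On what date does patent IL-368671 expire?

2029-06-22

Earliest priority filing: 30 December 2011.
Base term: 30 December 2011 + 18 years → 30 December 2029.
Prosecution Delay Deduction: −191 days → 22 June 2029.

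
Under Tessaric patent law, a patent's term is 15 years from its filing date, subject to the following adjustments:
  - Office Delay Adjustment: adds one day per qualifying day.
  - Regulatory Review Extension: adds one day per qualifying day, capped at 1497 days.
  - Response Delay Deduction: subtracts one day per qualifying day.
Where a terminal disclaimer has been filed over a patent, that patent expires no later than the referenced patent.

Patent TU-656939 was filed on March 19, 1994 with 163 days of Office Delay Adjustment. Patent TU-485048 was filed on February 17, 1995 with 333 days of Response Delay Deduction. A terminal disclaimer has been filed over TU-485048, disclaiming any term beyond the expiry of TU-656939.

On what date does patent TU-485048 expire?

Natural term of TU-485048:
  Base: filing + 15 years → 17 February 2010.
  Response Delay Deduction: −333 days → 21 March 2009.
Expiry of referenced patent TU-656939:
  Base: filing + 15 years → 19 March 2009.
  Office Delay Adjustment: +163 days → 29 August 2009.
Terminal disclaimer: TU-485048 expires on the earlier of 21 March 2009 and 29 August 2009.

March 21, 2009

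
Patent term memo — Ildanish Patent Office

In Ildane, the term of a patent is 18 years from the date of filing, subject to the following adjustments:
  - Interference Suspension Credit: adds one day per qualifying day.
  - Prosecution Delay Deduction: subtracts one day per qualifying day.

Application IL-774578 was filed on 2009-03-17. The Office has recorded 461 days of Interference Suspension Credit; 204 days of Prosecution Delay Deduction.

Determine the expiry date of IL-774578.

Base term: filing date + 18 years → 17 March 2027.
Interference Suspension Credit: +461 days → 20 June 2028.
Prosecution Delay Deduction: −204 days → 29 November 2027.

2027-11-29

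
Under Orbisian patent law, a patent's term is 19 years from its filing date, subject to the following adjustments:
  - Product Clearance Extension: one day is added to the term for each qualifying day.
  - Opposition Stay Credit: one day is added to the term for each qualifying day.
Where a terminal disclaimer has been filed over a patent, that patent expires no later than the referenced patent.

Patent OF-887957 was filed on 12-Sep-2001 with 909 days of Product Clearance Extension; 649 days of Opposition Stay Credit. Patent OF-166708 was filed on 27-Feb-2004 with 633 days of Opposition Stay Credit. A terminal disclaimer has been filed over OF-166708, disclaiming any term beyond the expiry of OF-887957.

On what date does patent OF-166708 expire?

2024-11-21

Natural term of OF-166708:
  Base: filing + 19 years → 27 February 2023.
  Opposition Stay Credit: +633 days → 21 November 2024.
Expiry of referenced patent OF-887957:
  Base: filing + 19 years → 12 September 2020.
  Product Clearance Extension: +909 days → 10 March 2023.
  Opposition Stay Credit: +649 days → 18 December 2024.
Terminal disclaimer: OF-166708 expires on the earlier of 21 November 2024 and 18 December 2024.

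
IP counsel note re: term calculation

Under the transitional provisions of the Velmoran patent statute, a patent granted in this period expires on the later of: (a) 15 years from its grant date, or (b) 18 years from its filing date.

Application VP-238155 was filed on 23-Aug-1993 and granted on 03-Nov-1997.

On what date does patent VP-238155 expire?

(a) grant + 15 years → 3 November 2012.
(b) filing + 18 years → 23 August 2011.
Later of the two: 3 November 2012.

2012-11-03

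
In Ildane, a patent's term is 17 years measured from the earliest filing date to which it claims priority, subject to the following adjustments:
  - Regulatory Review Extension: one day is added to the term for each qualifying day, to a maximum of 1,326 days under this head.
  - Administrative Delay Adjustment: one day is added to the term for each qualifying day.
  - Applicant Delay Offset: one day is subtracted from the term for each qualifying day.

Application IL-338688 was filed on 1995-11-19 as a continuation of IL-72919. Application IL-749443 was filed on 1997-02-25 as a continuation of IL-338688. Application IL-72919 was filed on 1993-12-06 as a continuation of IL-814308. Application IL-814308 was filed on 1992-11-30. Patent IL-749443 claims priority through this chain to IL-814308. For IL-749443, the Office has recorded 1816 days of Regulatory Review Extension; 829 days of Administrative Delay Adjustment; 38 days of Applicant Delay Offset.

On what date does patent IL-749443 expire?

September 17, 2015

Earliest priority filing: 30 November 1992.
Base term: 30 November 1992 + 17 years → 30 November 2009.
Regulatory Review Extension: 1816 days claimed exceeds the 1326-day cap, so +1326 days → 18 July 2013.
Administrative Delay Adjustment: +829 days → 25 October 2015.
Applicant Delay Offset: −38 days → 17 September 2015.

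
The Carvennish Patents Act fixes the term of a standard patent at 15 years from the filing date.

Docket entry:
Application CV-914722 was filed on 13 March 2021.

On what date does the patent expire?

Filing date + 15 years → 13 March 2036.

2036-03-13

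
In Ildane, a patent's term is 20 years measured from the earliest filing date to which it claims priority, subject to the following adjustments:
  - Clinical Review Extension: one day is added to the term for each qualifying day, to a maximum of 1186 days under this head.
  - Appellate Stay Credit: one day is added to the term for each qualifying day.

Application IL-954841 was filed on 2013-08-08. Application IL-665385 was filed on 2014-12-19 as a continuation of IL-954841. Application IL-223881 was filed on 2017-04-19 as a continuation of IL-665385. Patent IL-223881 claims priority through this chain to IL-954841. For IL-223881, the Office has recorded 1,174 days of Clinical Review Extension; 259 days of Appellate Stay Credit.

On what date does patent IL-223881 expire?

July 11, 2037

Earliest priority filing: 8 August 2013.
Base term: 8 August 2013 + 20 years → 8 August 2033.
Clinical Review Extension: 1174 days (within the 1186-day cap) → +1174 days → 25 October 2036.
Appellate Stay Credit: +259 days → 11 July 2037.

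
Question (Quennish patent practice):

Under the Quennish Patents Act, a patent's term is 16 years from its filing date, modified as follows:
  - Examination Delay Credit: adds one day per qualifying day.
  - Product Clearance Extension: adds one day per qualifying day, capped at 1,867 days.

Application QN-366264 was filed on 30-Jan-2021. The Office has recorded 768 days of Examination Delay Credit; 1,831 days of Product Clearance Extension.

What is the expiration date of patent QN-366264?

Base term: filing date + 16 years → 30 January 2037.
Examination Delay Credit: +768 days → 9 March 2039.
Product Clearance Extension: 1831 days (within the 1867-day cap) → +1831 days → 13 March 2044.

2044-03-13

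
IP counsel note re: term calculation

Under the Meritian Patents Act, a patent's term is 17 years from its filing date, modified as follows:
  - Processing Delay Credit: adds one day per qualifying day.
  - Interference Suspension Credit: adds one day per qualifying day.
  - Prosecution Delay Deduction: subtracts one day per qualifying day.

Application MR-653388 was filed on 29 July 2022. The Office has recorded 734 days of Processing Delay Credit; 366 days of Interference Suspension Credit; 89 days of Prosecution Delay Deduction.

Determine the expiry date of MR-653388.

Base term: filing date + 17 years → 29 July 2039.
Processing Delay Credit: +734 days → 1 August 2041.
Interference Suspension Credit: +366 days → 2 August 2042.
Prosecution Delay Deduction: −89 days → 5 May 2042.

May 5, 2042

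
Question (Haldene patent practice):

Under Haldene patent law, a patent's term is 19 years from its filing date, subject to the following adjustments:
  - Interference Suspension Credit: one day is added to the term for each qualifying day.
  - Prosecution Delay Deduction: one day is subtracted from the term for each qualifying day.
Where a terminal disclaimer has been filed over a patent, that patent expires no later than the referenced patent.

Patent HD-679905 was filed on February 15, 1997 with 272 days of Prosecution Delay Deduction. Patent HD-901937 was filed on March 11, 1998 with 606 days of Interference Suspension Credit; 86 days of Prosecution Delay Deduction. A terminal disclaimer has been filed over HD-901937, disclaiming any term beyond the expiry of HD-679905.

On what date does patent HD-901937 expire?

Natural term of HD-901937:
  Base: filing + 19 years → 11 March 2017.
  Interference Suspension Credit: +606 days → 7 November 2018.
  Prosecution Delay Deduction: −86 days → 13 August 2018.
Expiry of referenced patent HD-679905:
  Base: filing + 19 years → 15 February 2016.
  Prosecution Delay Deduction: −272 days → 19 May 2015.
Terminal disclaimer: HD-901937 expires on the earlier of 13 August 2018 and 19 May 2015.

May 19, 2015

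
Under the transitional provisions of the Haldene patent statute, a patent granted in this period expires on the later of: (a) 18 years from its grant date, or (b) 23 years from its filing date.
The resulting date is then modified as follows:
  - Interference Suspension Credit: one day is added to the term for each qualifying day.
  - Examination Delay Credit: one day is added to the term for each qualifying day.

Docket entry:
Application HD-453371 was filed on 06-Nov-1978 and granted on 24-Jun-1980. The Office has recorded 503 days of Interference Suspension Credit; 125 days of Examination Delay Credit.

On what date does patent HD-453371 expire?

2003-07-27

(a) grant + 18 years → 24 June 1998.
(b) filing + 23 years → 6 November 2001.
Later of the two: 6 November 2001.
Interference Suspension Credit: +503 days → 24 March 2003.
Examination Delay Credit: +125 days → 27 July 2003.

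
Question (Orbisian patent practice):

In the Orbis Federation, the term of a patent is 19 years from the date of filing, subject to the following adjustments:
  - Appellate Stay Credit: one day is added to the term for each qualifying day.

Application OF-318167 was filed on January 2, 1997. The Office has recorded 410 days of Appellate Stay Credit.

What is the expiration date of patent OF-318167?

Base term: filing date + 19 years → 2 January 2016.
Appellate Stay Credit: +410 days → 15 February 2017.

February 15, 2017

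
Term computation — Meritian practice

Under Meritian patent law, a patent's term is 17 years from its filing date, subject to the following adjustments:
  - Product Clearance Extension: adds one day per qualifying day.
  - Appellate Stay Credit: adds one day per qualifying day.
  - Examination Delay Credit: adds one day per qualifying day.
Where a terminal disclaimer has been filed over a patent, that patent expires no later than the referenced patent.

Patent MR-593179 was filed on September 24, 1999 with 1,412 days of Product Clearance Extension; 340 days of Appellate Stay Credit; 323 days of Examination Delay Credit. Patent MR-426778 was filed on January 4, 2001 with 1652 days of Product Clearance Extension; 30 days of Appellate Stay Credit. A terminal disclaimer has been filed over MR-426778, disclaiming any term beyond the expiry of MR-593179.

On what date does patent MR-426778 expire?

Natural term of MR-426778:
  Base: filing + 17 years → 4 January 2018.
  Product Clearance Extension: +1652 days → 14 July 2022.
  Appellate Stay Credit: +30 days → 13 August 2022.
Expiry of referenced patent MR-593179:
  Base: filing + 17 years → 24 September 2016.
  Product Clearance Extension: +1412 days → 6 August 2020.
  Appellate Stay Credit: +340 days → 12 July 2021.
  Examination Delay Credit: +323 days → 31 May 2022.
Terminal disclaimer: MR-426778 expires on the earlier of 13 August 2022 and 31 May 2022.

2022-05-31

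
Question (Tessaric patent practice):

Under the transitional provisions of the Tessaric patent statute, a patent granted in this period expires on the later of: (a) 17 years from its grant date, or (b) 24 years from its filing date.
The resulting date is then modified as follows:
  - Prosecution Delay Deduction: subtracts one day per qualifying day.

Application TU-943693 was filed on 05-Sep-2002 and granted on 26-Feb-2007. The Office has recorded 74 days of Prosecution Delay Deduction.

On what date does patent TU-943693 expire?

June 23, 2026

(a) grant + 17 years → 26 February 2024.
(b) filing + 24 years → 5 September 2026.
Later of the two: 5 September 2026.
Prosecution Delay Deduction: −74 days → 23 June 2026.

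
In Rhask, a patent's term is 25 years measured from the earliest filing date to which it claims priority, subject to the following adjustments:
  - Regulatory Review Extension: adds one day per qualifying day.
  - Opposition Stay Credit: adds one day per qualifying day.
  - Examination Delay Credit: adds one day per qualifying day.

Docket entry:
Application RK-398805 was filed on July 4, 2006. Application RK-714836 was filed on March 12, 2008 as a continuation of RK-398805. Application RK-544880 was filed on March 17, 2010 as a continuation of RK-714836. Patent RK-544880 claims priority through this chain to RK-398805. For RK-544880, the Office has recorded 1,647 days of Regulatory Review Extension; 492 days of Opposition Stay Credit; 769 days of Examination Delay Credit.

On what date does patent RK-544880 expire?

Earliest priority filing: 4 July 2006.
Base term: 4 July 2006 + 25 years → 4 July 2031.
Regulatory Review Extension: +1647 days → 6 January 2036.
Opposition Stay Credit: +492 days → 12 May 2037.
Examination Delay Credit: +769 days → 20 June 2039.

June 20, 2039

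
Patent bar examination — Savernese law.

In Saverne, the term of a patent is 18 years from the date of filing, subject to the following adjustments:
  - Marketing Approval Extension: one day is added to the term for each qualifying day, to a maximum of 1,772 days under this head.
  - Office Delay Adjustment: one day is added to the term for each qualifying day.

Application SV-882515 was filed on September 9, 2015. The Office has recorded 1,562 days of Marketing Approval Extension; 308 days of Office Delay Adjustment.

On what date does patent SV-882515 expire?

Base term: filing date + 18 years → 9 September 2033.
Marketing Approval Extension: 1562 days (within the 1772-day cap) → +1562 days → 19 December 2037.
Office Delay Adjustment: +308 days → 23 October 2038.

2038-10-23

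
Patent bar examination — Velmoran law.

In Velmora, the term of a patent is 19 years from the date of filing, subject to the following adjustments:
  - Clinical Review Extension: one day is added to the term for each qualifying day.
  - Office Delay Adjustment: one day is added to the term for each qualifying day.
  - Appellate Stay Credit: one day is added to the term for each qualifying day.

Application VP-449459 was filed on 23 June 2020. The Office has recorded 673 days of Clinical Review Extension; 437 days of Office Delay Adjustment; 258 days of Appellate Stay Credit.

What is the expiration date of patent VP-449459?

March 22, 2043

Base term: filing date + 19 years → 23 June 2039.
Clinical Review Extension: +673 days → 26 April 2041.
Office Delay Adjustment: +437 days → 7 July 2042.
Appellate Stay Credit: +258 days → 22 March 2043.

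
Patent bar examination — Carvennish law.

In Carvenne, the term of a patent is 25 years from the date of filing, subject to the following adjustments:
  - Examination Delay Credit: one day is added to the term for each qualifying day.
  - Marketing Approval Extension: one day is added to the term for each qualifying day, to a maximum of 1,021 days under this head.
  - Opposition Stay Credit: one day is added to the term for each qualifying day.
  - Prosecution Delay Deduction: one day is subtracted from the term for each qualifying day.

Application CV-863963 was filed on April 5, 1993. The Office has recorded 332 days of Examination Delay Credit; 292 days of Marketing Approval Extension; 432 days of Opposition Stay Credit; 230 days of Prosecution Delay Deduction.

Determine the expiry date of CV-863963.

Base term: filing date + 25 years → 5 April 2018.
Examination Delay Credit: +332 days → 3 March 2019.
Marketing Approval Extension: 292 days (within the 1021-day cap) → +292 days → 20 December 2019.
Opposition Stay Credit: +432 days → 24 February 2021.
Prosecution Delay Deduction: −230 days → 9 July 2020.

2020-07-09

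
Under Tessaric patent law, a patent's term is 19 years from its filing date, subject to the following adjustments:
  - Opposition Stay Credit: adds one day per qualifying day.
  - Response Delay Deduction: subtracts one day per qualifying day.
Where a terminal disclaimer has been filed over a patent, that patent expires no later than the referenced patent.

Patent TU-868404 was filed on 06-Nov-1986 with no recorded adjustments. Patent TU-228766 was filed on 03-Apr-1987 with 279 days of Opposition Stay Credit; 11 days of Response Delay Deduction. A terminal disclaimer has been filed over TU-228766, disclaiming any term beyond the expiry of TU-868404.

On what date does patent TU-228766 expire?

2005-11-06

Natural term of TU-228766:
  Base: filing + 19 years → 3 April 2006.
  Opposition Stay Credit: +279 days → 7 January 2007.
  Response Delay Deduction: −11 days → 27 December 2006.
Expiry of referenced patent TU-868404:
  Base: filing + 19 years → 6 November 2005.
Terminal disclaimer: TU-228766 expires on the earlier of 27 December 2006 and 6 November 2005.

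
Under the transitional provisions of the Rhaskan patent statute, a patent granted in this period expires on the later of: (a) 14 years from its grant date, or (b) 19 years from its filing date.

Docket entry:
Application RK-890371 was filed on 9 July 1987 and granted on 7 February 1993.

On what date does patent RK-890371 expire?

February 7, 2007

(a) grant + 14 years → 7 February 2007.
(b) filing + 19 years → 9 July 2006.
Later of the two: 7 February 2007.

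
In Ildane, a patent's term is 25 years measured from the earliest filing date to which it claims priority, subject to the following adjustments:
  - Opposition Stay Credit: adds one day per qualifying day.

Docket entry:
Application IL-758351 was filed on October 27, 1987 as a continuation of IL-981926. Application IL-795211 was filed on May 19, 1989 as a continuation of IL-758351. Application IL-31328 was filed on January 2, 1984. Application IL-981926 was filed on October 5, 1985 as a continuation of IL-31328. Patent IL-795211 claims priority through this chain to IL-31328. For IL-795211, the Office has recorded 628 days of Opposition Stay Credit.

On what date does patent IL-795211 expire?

Earliest priority filing: 2 January 1984.
Base term: 2 January 1984 + 25 years → 2 January 2009.
Opposition Stay Credit: +628 days → 22 September 2010.

2010-09-22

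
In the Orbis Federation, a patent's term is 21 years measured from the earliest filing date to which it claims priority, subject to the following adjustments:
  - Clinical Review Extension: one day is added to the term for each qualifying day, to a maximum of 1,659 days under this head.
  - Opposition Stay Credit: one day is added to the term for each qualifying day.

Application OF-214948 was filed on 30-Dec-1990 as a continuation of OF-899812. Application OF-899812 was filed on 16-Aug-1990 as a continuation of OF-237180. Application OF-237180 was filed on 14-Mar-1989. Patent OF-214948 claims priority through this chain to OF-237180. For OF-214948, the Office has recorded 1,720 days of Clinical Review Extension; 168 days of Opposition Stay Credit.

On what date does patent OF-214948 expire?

Earliest priority filing: 14 March 1989.
Base term: 14 March 1989 + 21 years → 14 March 2010.
Clinical Review Extension: 1720 days claimed exceeds the 1659-day cap, so +1659 days → 28 September 2014.
Opposition Stay Credit: +168 days → 15 March 2015.

March 15, 2015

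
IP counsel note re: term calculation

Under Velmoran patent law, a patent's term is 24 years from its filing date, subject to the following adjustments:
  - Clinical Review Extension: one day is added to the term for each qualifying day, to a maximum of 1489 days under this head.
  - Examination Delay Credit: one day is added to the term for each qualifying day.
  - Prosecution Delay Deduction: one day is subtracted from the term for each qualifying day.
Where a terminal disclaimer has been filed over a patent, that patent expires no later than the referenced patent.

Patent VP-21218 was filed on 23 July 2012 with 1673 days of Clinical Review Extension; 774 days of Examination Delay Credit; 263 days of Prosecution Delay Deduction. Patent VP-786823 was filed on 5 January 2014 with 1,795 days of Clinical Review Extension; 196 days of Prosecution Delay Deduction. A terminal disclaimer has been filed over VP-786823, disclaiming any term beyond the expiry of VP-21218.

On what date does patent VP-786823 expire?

Natural term of VP-786823:
  Base: filing + 24 years → 5 January 2038.
  Clinical Review Extension: 1795 days claimed exceeds the 1489-day cap, so +1489 days → 2 February 2042.
  Prosecution Delay Deduction: −196 days → 21 July 2041.
Expiry of referenced patent VP-21218:
  Base: filing + 24 years → 23 July 2036.
  Clinical Review Extension: 1673 days claimed exceeds the 1489-day cap, so +1489 days → 20 August 2040.
  Examination Delay Credit: +774 days → 3 October 2042.
  Prosecution Delay Deduction: −263 days → 13 January 2042.
Terminal disclaimer: VP-786823 expires on the earlier of 21 July 2041 and 13 January 2042.

July 21, 2041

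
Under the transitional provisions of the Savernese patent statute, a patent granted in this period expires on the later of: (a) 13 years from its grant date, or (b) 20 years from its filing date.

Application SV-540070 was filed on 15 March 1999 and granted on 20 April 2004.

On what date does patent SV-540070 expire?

(a) grant + 13 years → 20 April 2017.
(b) filing + 20 years → 15 March 2019.
Later of the two: 15 March 2019.

2019-03-15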